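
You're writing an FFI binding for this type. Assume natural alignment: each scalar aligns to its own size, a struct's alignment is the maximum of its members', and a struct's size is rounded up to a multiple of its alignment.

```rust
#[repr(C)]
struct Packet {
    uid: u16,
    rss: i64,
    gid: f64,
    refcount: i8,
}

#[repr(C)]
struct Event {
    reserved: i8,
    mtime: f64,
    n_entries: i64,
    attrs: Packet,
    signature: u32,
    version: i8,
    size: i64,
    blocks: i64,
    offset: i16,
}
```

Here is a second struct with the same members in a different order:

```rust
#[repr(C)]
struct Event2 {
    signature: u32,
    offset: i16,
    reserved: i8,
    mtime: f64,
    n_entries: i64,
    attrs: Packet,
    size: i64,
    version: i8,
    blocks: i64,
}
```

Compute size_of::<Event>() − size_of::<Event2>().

8

Packet: uid at 0 (size 2, align 2) → ends 2; pad 6 to align 8 for rss; rss at 8 (size 8, align 8) → ends 16; gid at 16 (size 8, align 8) → ends 24; refcount at 24 (size 1, align 1) → ends 25; tail pad 7 to reach multiple of 8; total 32 bytes, alignment 8
reserved at 0 (size 1, align 1) → ends 1
pad 7 to align 8 for mtime
mtime at 8 (size 8, align 8) → ends 16
n_entries at 16 (size 8, align 8) → ends 24
attrs at 24 (size 32, align 8) → ends 56
signature at 56 (size 4, align 4) → ends 60
version at 60 (size 1, align 1) → ends 61
pad 3 to align 8 for size
size at 64 (size 8, align 8) → ends 72
blocks at 72 (size 8, align 8) → ends 80
offset at 80 (size 2, align 2) → ends 82
tail pad 6 to reach multiple of 8
total 88 bytes, alignment 8
— Event2 —
signature at 0 (size 4, align 4) → ends 4
offset at 4 (size 2, align 2) → ends 6
reserved at 6 (size 1, align 1) → ends 7
pad 1 to align 8 for mtime
mtime at 8 (size 8, align 8) → ends 16
n_entries at 16 (size 8, align 8) → ends 24
attrs at 24 (size 32, align 8) → ends 56
size at 56 (size 8, align 8) → ends 64
version at 64 (size 1, align 1) → ends 65
pad 7 to align 8 for blocks
blocks at 72 (size 8, align 8) → ends 80
total 80 bytes, alignment 8
88 − 80 = 8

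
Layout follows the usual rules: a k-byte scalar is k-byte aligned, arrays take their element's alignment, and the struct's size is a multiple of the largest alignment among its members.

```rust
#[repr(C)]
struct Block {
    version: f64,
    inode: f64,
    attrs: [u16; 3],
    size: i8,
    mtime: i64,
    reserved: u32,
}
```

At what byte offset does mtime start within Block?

version at 0 (size 8, align 8) → ends 8
inode at 8 (size 8, align 8) → ends 16
attrs at 16 (size 6, align 2) → ends 22
size at 22 (size 1, align 1) → ends 23
pad 1 to align 8 for mtime
mtime at 24 (size 8, align 8) → ends 32

24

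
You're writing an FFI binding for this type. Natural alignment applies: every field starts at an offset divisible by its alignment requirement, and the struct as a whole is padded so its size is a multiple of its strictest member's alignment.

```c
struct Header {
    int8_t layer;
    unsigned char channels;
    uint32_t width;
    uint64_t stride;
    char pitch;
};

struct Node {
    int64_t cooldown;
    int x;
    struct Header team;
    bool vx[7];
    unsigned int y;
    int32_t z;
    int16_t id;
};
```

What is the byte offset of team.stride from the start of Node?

Header: @0: layer [1B, align 1] → 1; @1: channels [1B, align 1] → 2; +2 pad (align 4); @4: width [4B, align 4] → 8; @8: stride [8B, align 8] → 16; @16: pitch [1B, align 1] → 17; +7 tail pad (align 8); size 24, align 8
@0: cooldown [8B, align 8] → 8
@8: x [4B, align 4] → 12
+4 pad (align 8)
@16: team [24B, align 8] → 40
within Header: stride at 8
16 + 8 = 24

24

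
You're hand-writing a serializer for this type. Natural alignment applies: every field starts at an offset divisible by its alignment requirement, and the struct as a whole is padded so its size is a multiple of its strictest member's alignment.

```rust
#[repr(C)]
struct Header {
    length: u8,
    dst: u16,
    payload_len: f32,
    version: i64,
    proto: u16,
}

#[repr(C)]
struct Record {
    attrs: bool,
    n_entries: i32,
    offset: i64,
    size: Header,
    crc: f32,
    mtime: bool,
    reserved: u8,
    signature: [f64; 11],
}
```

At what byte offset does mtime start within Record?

Header: 0..1  length  (1B, 1-aligned); 1..2  -- padding (1B); 2..4  dst  (2B, 2-aligned); 4..8  payload_len  (4B, 4-aligned); 8..16  version  (8B, 8-aligned); 16..18  proto  (2B, 2-aligned); 18..24  -- tail padding (6B); sizeof = 24, alignof = 8
0..1  attrs  (1B, 1-aligned)
1..4  -- padding (3B)
4..8  n_entries  (4B, 4-aligned)
8..16  offset  (8B, 8-aligned)
16..40  size  (24B, 8-aligned)
40..44  crc  (4B, 4-aligned)
44..45  mtime  (1B, 1-aligned)

44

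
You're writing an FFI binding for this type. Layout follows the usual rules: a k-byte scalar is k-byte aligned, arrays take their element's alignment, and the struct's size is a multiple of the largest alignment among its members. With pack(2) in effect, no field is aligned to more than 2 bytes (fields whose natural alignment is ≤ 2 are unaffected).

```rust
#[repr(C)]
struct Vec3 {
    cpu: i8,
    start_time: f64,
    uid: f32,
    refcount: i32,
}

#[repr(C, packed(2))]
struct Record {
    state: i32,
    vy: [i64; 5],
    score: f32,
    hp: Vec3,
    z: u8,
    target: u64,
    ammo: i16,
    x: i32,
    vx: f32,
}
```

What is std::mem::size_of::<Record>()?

Vec3: @0: cpu [1B, align 1] → 1; +7 pad (align 8); @8: start_time [8B, align 8] → 16; @16: uid [4B, align 4] → 20; @20: refcount [4B, align 4] → 24; size 24, align 8
@0: state [4B, align 2] → 4
@4: vy [40B, align 2] → 44
@44: score [4B, align 2] → 48
@48: hp [24B, align 2] → 72
@72: z [1B, align 1] → 73
+1 pad (align 2)
@74: target [8B, align 2] → 82
@82: ammo [2B, align 2] → 84
@84: x [4B, align 2] → 88
@88: vx [4B, align 2] → 92
size 92, align 2

92 bytes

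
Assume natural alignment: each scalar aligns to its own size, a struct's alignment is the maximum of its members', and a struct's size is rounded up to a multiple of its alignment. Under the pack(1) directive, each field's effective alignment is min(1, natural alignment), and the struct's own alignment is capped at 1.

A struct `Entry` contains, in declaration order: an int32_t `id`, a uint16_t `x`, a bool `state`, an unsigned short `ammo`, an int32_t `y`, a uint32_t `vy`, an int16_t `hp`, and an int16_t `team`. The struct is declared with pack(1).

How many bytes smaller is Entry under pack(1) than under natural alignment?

natural layout:
  0..4  id  (4B, 4-aligned)
  4..6  x  (2B, 2-aligned)
  6..7  state  (1B, 1-aligned)
  7..8  -- padding (1B)
  8..10  ammo  (2B, 2-aligned)
  10..12  -- padding (2B)
  12..16  y  (4B, 4-aligned)
  16..20  vy  (4B, 4-aligned)
  20..22  hp  (2B, 2-aligned)
  22..24  team  (2B, 2-aligned)
  sizeof = 24, alignof = 4
packed(1) layout:
  0..4  id  (4B, 1-aligned)
  4..6  x  (2B, 1-aligned)
  6..7  state  (1B, 1-aligned)
  7..9  ammo  (2B, 1-aligned)
  9..13  y  (4B, 1-aligned)
  13..17  vy  (4B, 1-aligned)
  17..19  hp  (2B, 1-aligned)
  19..21  team  (2B, 1-aligned)
  sizeof = 21, alignof = 1
24 − 21 = 3

3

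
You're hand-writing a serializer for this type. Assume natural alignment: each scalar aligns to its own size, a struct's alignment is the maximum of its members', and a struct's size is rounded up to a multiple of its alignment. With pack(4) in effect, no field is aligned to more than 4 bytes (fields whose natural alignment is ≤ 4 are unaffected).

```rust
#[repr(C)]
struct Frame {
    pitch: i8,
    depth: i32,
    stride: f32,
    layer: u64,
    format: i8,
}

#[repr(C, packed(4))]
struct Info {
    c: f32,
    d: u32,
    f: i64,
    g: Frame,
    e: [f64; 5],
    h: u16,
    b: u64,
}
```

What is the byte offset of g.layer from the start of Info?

32

Frame: 0..1  pitch  (1B, 1-aligned); 1..4  -- padding (3B); 4..8  depth  (4B, 4-aligned); 8..12  stride  (4B, 4-aligned); 12..16  -- padding (4B); 16..24  layer  (8B, 8-aligned); 24..25  format  (1B, 1-aligned); 25..32  -- tail padding (7B); sizeof = 32, alignof = 8
0..4  c  (4B, 4-aligned)
4..8  d  (4B, 4-aligned)
8..16  f  (8B, 4-aligned)
16..48  g  (32B, 4-aligned)
within Frame: layer at 16
16 + 16 = 32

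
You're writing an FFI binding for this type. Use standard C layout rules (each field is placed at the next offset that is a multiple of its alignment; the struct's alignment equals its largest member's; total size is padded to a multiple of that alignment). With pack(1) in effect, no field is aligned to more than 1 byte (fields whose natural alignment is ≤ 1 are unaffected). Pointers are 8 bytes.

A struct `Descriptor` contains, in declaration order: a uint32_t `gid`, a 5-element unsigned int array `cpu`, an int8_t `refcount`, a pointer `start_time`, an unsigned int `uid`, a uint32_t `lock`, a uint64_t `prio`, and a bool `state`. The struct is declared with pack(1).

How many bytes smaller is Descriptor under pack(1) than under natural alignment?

natural layout:
  gid at 0 (size 4, align 4) → ends 4
  cpu at 4 (size 20, align 4) → ends 24
  refcount at 24 (size 1, align 1) → ends 25
  pad 7 to align 8 for start_time
  start_time at 32 (size 8, align 8) → ends 40
  uid at 40 (size 4, align 4) → ends 44
  lock at 44 (size 4, align 4) → ends 48
  prio at 48 (size 8, align 8) → ends 56
  state at 56 (size 1, align 1) → ends 57
  tail pad 7 to reach multiple of 8
  total 64 bytes, alignment 8
packed(1) layout:
  gid at 0 (size 4, align 1) → ends 4
  cpu at 4 (size 20, align 1) → ends 24
  refcount at 24 (size 1, align 1) → ends 25
  start_time at 25 (size 8, align 1) → ends 33
  uid at 33 (size 4, align 1) → ends 37
  lock at 37 (size 4, align 1) → ends 41
  prio at 41 (size 8, align 1) → ends 49
  state at 49 (size 1, align 1) → ends 50
  total 50 bytes, alignment 1
64 − 50 = 14

14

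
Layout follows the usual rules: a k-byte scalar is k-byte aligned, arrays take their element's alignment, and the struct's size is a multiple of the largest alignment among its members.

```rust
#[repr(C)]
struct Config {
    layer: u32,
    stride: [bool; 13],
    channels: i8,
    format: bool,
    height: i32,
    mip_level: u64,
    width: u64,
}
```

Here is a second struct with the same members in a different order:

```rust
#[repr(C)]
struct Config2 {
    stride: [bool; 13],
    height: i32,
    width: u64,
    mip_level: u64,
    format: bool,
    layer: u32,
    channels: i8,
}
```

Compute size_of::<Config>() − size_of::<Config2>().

layer at 0 (size 4, align 4) → ends 4
stride at 4 (size 13, align 1) → ends 17
channels at 17 (size 1, align 1) → ends 18
format at 18 (size 1, align 1) → ends 19
pad 1 to align 4 for height
height at 20 (size 4, align 4) → ends 24
mip_level at 24 (size 8, align 8) → ends 32
width at 32 (size 8, align 8) → ends 40
total 40 bytes, alignment 8
— Config2 —
stride at 0 (size 13, align 1) → ends 13
pad 3 to align 4 for height
height at 16 (size 4, align 4) → ends 20
pad 4 to align 8 for width
width at 24 (size 8, align 8) → ends 32
mip_level at 32 (size 8, align 8) → ends 40
format at 40 (size 1, align 1) → ends 41
pad 3 to align 4 for layer
layer at 44 (size 4, align 4) → ends 48
channels at 48 (size 1, align 1) → ends 49
tail pad 7 to reach multiple of 8
total 56 bytes, alignment 8
40 − 56 = -16

-16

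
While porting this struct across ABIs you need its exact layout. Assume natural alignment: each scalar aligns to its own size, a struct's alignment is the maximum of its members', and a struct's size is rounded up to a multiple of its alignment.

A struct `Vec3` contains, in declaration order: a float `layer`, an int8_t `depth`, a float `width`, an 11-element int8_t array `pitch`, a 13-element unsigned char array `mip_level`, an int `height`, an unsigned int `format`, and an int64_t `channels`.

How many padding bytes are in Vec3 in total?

7

0..4  layer  (4B, 4-aligned)
4..5  depth  (1B, 1-aligned)
5..8  -- padding (3B)
8..12  width  (4B, 4-aligned)
12..23  pitch  (11B, 1-aligned)
23..36  mip_level  (13B, 1-aligned)
36..40  height  (4B, 4-aligned)
40..44  format  (4B, 4-aligned)
44..48  -- padding (4B)
48..56  channels  (8B, 8-aligned)
sizeof = 56, alignof = 8
data bytes 49, size 56 → padding 7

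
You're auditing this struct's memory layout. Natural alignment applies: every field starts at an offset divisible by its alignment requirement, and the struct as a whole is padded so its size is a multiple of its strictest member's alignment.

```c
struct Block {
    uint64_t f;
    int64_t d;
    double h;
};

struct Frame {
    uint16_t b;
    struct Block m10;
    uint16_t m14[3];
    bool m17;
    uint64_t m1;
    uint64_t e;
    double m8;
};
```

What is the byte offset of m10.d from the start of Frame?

16

Block: 0..8  f  (8B, 8-aligned); 8..16  d  (8B, 8-aligned); 16..24  h  (8B, 8-aligned); sizeof = 24, alignof = 8
0..2  b  (2B, 2-aligned)
2..8  -- padding (6B)
8..32  m10  (24B, 8-aligned)
within Block: d at 8
8 + 8 = 16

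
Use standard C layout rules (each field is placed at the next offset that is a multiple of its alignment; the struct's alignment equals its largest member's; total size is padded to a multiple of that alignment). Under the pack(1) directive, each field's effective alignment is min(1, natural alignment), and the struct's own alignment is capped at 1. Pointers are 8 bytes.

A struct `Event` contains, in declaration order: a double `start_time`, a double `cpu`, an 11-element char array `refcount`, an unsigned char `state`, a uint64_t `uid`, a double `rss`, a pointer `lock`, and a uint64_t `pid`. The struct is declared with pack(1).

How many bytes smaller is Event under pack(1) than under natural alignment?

4

natural layout:
  start_time at 0 (size 8, align 8) → ends 8
  cpu at 8 (size 8, align 8) → ends 16
  refcount at 16 (size 11, align 1) → ends 27
  state at 27 (size 1, align 1) → ends 28
  pad 4 to align 8 for uid
  uid at 32 (size 8, align 8) → ends 40
  rss at 40 (size 8, align 8) → ends 48
  lock at 48 (size 8, align 8) → ends 56
  pid at 56 (size 8, align 8) → ends 64
  total 64 bytes, alignment 8
packed(1) layout:
  start_time at 0 (size 8, align 1) → ends 8
  cpu at 8 (size 8, align 1) → ends 16
  refcount at 16 (size 11, align 1) → ends 27
  state at 27 (size 1, align 1) → ends 28
  uid at 28 (size 8, align 1) → ends 36
  rss at 36 (size 8, align 1) → ends 44
  lock at 44 (size 8, align 1) → ends 52
  pid at 52 (size 8, align 1) → ends 60
  total 60 bytes, alignment 1
64 − 60 = 4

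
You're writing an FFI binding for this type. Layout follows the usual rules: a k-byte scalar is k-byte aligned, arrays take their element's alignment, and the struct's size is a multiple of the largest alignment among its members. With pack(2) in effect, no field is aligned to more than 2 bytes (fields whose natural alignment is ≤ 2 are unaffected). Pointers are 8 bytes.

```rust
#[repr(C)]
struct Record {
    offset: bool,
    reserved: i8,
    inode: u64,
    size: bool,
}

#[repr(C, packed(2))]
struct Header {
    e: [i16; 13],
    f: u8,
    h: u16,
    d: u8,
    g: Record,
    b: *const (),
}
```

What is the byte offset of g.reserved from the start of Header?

33

Record: @0: offset [1B, align 1] → 1; @1: reserved [1B, align 1] → 2; +6 pad (align 8); @8: inode [8B, align 8] → 16; @16: size [1B, align 1] → 17; +7 tail pad (align 8); size 24, align 8
@0: e [26B, align 2] → 26
@26: f [1B, align 1] → 27
+1 pad (align 2)
@28: h [2B, align 2] → 30
@30: d [1B, align 1] → 31
+1 pad (align 2)
@32: g [24B, align 2] → 56
within Record: reserved at 1
32 + 1 = 33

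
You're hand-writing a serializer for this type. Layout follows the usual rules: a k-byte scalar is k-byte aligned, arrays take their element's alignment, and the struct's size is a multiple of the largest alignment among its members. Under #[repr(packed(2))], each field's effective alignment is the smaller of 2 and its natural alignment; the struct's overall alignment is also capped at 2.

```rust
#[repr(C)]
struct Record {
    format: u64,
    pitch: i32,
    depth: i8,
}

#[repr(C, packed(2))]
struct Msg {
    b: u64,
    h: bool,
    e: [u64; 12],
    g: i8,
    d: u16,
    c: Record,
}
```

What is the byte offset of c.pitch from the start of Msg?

118

Record: @0: format [8B, align 8] → 8; @8: pitch [4B, align 4] → 12; @12: depth [1B, align 1] → 13; +3 tail pad (align 8); size 16, align 8
@0: b [8B, align 2] → 8
@8: h [1B, align 1] → 9
+1 pad (align 2)
@10: e [96B, align 2] → 106
@106: g [1B, align 1] → 107
+1 pad (align 2)
@108: d [2B, align 2] → 110
@110: c [16B, align 2] → 126
within Record: pitch at 8
110 + 8 = 118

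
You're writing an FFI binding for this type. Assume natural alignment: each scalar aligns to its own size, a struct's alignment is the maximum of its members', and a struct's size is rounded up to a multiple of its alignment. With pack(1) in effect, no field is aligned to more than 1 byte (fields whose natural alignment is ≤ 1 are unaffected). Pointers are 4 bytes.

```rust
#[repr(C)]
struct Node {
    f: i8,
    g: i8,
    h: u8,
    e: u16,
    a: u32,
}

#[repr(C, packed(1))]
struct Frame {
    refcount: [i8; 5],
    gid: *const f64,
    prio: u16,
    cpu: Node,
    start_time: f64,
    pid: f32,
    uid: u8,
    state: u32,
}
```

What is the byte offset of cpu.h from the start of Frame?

13

Node: f at 0 (size 1, align 1) → ends 1; g at 1 (size 1, align 1) → ends 2; h at 2 (size 1, align 1) → ends 3; pad 1 to align 2 for e; e at 4 (size 2, align 2) → ends 6; pad 2 to align 4 for a; a at 8 (size 4, align 4) → ends 12; total 12 bytes, alignment 4
refcount at 0 (size 5, align 1) → ends 5
gid at 5 (size 4, align 1) → ends 9
prio at 9 (size 2, align 1) → ends 11
cpu at 11 (size 12, align 1) → ends 23
within Node: h at 2
11 + 2 = 13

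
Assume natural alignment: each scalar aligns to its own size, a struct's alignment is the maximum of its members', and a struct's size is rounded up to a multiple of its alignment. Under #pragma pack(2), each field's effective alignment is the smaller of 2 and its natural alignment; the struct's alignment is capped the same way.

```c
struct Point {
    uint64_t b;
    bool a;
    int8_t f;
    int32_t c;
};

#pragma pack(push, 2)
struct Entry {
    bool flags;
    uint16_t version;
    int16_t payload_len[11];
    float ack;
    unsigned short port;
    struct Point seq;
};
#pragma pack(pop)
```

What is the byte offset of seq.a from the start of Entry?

Point: 0..8  b  (8B, 8-aligned); 8..9  a  (1B, 1-aligned); 9..10  f  (1B, 1-aligned); 10..12  -- padding (2B); 12..16  c  (4B, 4-aligned); sizeof = 16, alignof = 8
0..1  flags  (1B, 1-aligned)
1..2  -- padding (1B)
2..4  version  (2B, 2-aligned)
4..26  payload_len  (22B, 2-aligned)
26..30  ack  (4B, 2-aligned)
30..32  port  (2B, 2-aligned)
32..48  seq  (16B, 2-aligned)
within Point: a at 8
32 + 8 = 40

40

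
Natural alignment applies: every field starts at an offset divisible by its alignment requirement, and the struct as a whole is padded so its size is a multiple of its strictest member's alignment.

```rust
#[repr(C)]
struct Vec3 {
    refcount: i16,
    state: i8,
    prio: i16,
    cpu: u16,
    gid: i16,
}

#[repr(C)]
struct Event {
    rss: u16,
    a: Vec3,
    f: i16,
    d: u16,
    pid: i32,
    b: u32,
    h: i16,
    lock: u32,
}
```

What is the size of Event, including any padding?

Vec3: 0..2  refcount  (2B, 2-aligned); 2..3  state  (1B, 1-aligned); 3..4  -- padding (1B); 4..6  prio  (2B, 2-aligned); 6..8  cpu  (2B, 2-aligned); 8..10  gid  (2B, 2-aligned); sizeof = 10, alignof = 2
0..2  rss  (2B, 2-aligned)
2..12  a  (10B, 2-aligned)
12..14  f  (2B, 2-aligned)
14..16  d  (2B, 2-aligned)
16..20  pid  (4B, 4-aligned)
20..24  b  (4B, 4-aligned)
24..26  h  (2B, 2-aligned)
26..28  -- padding (2B)
28..32  lock  (4B, 4-aligned)
sizeof = 32, alignof = 4

32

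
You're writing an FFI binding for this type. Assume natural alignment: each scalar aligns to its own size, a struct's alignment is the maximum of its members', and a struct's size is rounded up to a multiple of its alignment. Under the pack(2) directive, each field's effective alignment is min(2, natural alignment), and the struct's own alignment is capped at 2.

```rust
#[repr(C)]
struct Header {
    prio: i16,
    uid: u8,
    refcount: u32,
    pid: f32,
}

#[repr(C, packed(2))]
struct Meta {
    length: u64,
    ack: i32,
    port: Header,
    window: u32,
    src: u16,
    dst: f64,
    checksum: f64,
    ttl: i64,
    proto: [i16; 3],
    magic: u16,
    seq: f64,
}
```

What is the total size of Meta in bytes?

Header: 0..2  prio  (2B, 2-aligned); 2..3  uid  (1B, 1-aligned); 3..4  -- padding (1B); 4..8  refcount  (4B, 4-aligned); 8..12  pid  (4B, 4-aligned); sizeof = 12, alignof = 4
0..8  length  (8B, 2-aligned)
8..12  ack  (4B, 2-aligned)
12..24  port  (12B, 2-aligned)
24..28  window  (4B, 2-aligned)
28..30  src  (2B, 2-aligned)
30..38  dst  (8B, 2-aligned)
38..46  checksum  (8B, 2-aligned)
46..54  ttl  (8B, 2-aligned)
54..60  proto  (6B, 2-aligned)
60..62  magic  (2B, 2-aligned)
62..70  seq  (8B, 2-aligned)
sizeof = 70, alignof = 2

70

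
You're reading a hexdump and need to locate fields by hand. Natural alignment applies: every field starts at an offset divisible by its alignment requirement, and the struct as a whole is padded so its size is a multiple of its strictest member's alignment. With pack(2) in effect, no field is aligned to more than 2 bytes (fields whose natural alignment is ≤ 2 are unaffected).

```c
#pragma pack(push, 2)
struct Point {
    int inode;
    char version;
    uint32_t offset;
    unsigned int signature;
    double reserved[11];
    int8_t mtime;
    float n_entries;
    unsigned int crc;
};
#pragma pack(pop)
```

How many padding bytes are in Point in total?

@0: inode [4B, align 2] → 4
@4: version [1B, align 1] → 5
+1 pad (align 2)
@6: offset [4B, align 2] → 10
@10: signature [4B, align 2] → 14
@14: reserved [88B, align 2] → 102
@102: mtime [1B, align 1] → 103
+1 pad (align 2)
@104: n_entries [4B, align 2] → 108
@108: crc [4B, align 2] → 112
size 112, align 2
data bytes 110, size 112 → padding 2

2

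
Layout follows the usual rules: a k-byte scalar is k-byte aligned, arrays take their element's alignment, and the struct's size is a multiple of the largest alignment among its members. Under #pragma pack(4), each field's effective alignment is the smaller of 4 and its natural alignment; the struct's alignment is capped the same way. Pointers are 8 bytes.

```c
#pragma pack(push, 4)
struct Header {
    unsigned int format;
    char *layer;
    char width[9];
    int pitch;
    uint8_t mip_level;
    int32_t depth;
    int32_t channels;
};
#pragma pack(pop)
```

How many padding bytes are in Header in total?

format at 0 (size 4, align 4) → ends 4
layer at 4 (size 8, align 4) → ends 12
width at 12 (size 9, align 1) → ends 21
pad 3 to align 4 for pitch
pitch at 24 (size 4, align 4) → ends 28
mip_level at 28 (size 1, align 1) → ends 29
pad 3 to align 4 for depth
depth at 32 (size 4, align 4) → ends 36
channels at 36 (size 4, align 4) → ends 40
total 40 bytes, alignment 4
data bytes 34, size 40 → padding 6

6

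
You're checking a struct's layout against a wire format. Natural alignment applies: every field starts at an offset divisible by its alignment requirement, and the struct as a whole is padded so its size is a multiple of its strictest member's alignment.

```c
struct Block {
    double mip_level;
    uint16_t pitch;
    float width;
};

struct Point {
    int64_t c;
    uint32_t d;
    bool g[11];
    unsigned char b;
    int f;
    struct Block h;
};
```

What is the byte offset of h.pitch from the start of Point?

40

Block: 0..8  mip_level  (8B, 8-aligned); 8..10  pitch  (2B, 2-aligned); 10..12  -- padding (2B); 12..16  width  (4B, 4-aligned); sizeof = 16, alignof = 8
0..8  c  (8B, 8-aligned)
8..12  d  (4B, 4-aligned)
12..23  g  (11B, 1-aligned)
23..24  b  (1B, 1-aligned)
24..28  f  (4B, 4-aligned)
28..32  -- padding (4B)
32..48  h  (16B, 8-aligned)
within Block: pitch at 8
32 + 8 = 40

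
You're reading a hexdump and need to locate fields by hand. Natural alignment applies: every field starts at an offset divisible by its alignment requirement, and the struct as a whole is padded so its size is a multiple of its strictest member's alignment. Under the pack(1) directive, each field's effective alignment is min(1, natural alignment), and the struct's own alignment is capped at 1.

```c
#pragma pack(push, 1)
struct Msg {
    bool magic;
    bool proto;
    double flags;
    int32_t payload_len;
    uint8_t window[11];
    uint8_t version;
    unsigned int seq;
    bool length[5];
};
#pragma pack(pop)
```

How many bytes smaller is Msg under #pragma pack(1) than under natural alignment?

13

natural layout:
  magic at 0 (size 1, align 1) → ends 1
  proto at 1 (size 1, align 1) → ends 2
  pad 6 to align 8 for flags
  flags at 8 (size 8, align 8) → ends 16
  payload_len at 16 (size 4, align 4) → ends 20
  window at 20 (size 11, align 1) → ends 31
  version at 31 (size 1, align 1) → ends 32
  seq at 32 (size 4, align 4) → ends 36
  length at 36 (size 5, align 1) → ends 41
  tail pad 7 to reach multiple of 8
  total 48 bytes, alignment 8
packed(1) layout:
  magic at 0 (size 1, align 1) → ends 1
  proto at 1 (size 1, align 1) → ends 2
  flags at 2 (size 8, align 1) → ends 10
  payload_len at 10 (size 4, align 1) → ends 14
  window at 14 (size 11, align 1) → ends 25
  version at 25 (size 1, align 1) → ends 26
  seq at 26 (size 4, align 1) → ends 30
  length at 30 (size 5, align 1) → ends 35
  total 35 bytes, alignment 1
48 − 35 = 13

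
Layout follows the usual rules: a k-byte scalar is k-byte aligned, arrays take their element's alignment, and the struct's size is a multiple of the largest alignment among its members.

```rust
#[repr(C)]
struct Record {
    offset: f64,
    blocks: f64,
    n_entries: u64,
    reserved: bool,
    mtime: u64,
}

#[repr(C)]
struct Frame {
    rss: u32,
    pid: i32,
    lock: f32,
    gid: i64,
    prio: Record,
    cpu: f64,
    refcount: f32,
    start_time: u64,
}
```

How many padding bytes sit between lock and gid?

Record: 0..8  offset  (8B, 8-aligned); 8..16  blocks  (8B, 8-aligned); 16..24  n_entries  (8B, 8-aligned); 24..25  reserved  (1B, 1-aligned); 25..32  -- padding (7B); 32..40  mtime  (8B, 8-aligned); sizeof = 40, alignof = 8
0..4  rss  (4B, 4-aligned)
4..8  pid  (4B, 4-aligned)
8..12  lock  (4B, 4-aligned)
12..16  -- padding (4B)
16..24  gid  (8B, 8-aligned)

4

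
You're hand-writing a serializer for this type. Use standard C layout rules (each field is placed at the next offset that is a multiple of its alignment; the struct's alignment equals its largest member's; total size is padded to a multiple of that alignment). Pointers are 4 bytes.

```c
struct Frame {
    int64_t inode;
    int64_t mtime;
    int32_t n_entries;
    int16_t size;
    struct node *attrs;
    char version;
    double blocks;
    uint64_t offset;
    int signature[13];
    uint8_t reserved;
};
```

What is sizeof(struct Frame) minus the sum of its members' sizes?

inode at 0 (size 8, align 8) → ends 8
mtime at 8 (size 8, align 8) → ends 16
n_entries at 16 (size 4, align 4) → ends 20
size at 20 (size 2, align 2) → ends 22
pad 2 to align 4 for attrs
attrs at 24 (size 4, align 4) → ends 28
version at 28 (size 1, align 1) → ends 29
pad 3 to align 8 for blocks
blocks at 32 (size 8, align 8) → ends 40
offset at 40 (size 8, align 8) → ends 48
signature at 48 (size 52, align 4) → ends 100
reserved at 100 (size 1, align 1) → ends 101
tail pad 3 to reach multiple of 8
total 104 bytes, alignment 8
data bytes 96, size 104 → padding 8

8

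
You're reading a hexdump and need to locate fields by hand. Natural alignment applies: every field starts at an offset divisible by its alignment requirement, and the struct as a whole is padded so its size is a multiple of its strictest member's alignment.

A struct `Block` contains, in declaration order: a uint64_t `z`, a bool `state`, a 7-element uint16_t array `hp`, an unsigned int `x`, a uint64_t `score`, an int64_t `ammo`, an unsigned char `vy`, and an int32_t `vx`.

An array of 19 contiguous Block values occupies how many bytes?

1064

0..8  z  (8B, 8-aligned)
8..9  state  (1B, 1-aligned)
9..10  -- padding (1B)
10..24  hp  (14B, 2-aligned)
24..28  x  (4B, 4-aligned)
28..32  -- padding (4B)
32..40  score  (8B, 8-aligned)
40..48  ammo  (8B, 8-aligned)
48..49  vy  (1B, 1-aligned)
49..52  -- padding (3B)
52..56  vx  (4B, 4-aligned)
sizeof = 56, alignof = 8
array of 19: 19 × 56 = 1064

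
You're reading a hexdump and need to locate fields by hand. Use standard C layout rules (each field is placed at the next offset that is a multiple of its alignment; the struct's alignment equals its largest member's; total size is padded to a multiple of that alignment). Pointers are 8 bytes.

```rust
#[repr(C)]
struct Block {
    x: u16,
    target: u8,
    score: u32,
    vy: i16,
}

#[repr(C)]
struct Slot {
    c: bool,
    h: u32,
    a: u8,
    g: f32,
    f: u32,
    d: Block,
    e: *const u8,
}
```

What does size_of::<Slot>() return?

40 bytes

Block: @0: x [2B, align 2] → 2; @2: target [1B, align 1] → 3; +1 pad (align 4); @4: score [4B, align 4] → 8; @8: vy [2B, align 2] → 10; +2 tail pad (align 4); size 12, align 4
@0: c [1B, align 1] → 1
+3 pad (align 4)
@4: h [4B, align 4] → 8
@8: a [1B, align 1] → 9
+3 pad (align 4)
@12: g [4B, align 4] → 16
@16: f [4B, align 4] → 20
@20: d [12B, align 4] → 32
@32: e [8B, align 8] → 40
size 40, align 8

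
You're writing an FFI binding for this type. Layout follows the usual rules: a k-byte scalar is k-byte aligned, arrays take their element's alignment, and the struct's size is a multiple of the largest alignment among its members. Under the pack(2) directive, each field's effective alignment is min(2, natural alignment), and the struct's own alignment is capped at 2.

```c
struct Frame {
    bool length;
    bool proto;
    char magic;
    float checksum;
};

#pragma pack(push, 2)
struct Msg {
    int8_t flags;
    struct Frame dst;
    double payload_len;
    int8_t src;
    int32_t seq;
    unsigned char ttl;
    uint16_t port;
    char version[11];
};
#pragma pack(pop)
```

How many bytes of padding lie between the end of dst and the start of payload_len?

Frame: @0: length [1B, align 1] → 1; @1: proto [1B, align 1] → 2; @2: magic [1B, align 1] → 3; +1 pad (align 4); @4: checksum [4B, align 4] → 8; size 8, align 4
@0: flags [1B, align 1] → 1
+1 pad (align 2)
@2: dst [8B, align 2] → 10
@10: payload_len [8B, align 2] → 18

0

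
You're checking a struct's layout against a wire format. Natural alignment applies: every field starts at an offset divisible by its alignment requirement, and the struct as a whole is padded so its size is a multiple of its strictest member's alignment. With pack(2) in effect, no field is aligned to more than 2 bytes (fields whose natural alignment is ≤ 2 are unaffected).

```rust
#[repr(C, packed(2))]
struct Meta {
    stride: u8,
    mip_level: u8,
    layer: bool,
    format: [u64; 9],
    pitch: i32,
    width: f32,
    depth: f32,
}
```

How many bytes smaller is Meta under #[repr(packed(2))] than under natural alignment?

8

natural layout:
  0..1  stride  (1B, 1-aligned)
  1..2  mip_level  (1B, 1-aligned)
  2..3  layer  (1B, 1-aligned)
  3..8  -- padding (5B)
  8..80  format  (72B, 8-aligned)
  80..84  pitch  (4B, 4-aligned)
  84..88  width  (4B, 4-aligned)
  88..92  depth  (4B, 4-aligned)
  92..96  -- tail padding (4B)
  sizeof = 96, alignof = 8
packed(2) layout:
  0..1  stride  (1B, 1-aligned)
  1..2  mip_level  (1B, 1-aligned)
  2..3  layer  (1B, 1-aligned)
  3..4  -- padding (1B)
  4..76  format  (72B, 2-aligned)
  76..80  pitch  (4B, 2-aligned)
  80..84  width  (4B, 2-aligned)
  84..88  depth  (4B, 2-aligned)
  sizeof = 88, alignof = 2
96 − 88 = 8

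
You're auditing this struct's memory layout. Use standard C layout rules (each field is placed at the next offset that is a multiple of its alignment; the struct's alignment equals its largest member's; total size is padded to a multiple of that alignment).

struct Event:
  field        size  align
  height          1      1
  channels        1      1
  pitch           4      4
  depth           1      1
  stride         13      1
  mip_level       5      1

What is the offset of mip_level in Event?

0..1  height  (1B, 1-aligned)
1..2  channels  (1B, 1-aligned)
2..4  -- padding (2B)
4..8  pitch  (4B, 4-aligned)
8..9  depth  (1B, 1-aligned)
9..22  stride  (13B, 1-aligned)
22..27  mip_level  (5B, 1-aligned)

22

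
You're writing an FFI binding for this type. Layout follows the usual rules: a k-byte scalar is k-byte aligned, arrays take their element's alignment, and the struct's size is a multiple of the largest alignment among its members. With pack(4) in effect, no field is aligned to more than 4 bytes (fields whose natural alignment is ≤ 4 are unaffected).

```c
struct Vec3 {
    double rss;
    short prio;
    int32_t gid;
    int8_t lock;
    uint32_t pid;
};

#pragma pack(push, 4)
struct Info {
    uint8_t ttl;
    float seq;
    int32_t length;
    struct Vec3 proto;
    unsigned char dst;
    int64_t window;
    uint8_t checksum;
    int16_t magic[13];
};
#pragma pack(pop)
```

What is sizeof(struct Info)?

76

Vec3: @0: rss [8B, align 8] → 8; @8: prio [2B, align 2] → 10; +2 pad (align 4); @12: gid [4B, align 4] → 16; @16: lock [1B, align 1] → 17; +3 pad (align 4); @20: pid [4B, align 4] → 24; size 24, align 8
@0: ttl [1B, align 1] → 1
+3 pad (align 4)
@4: seq [4B, align 4] → 8
@8: length [4B, align 4] → 12
@12: proto [24B, align 4] → 36
@36: dst [1B, align 1] → 37
+3 pad (align 4)
@40: window [8B, align 4] → 48
@48: checksum [1B, align 1] → 49
+1 pad (align 2)
@50: magic [26B, align 2] → 76
size 76, align 4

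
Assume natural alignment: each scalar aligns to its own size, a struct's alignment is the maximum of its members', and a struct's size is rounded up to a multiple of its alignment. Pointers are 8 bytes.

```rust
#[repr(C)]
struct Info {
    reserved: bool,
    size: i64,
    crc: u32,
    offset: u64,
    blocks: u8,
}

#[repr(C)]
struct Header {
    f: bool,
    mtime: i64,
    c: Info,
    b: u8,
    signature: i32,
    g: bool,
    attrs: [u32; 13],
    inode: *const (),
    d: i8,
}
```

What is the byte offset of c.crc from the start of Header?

Info: 0..1  reserved  (1B, 1-aligned); 1..8  -- padding (7B); 8..16  size  (8B, 8-aligned); 16..20  crc  (4B, 4-aligned); 20..24  -- padding (4B); 24..32  offset  (8B, 8-aligned); 32..33  blocks  (1B, 1-aligned); 33..40  -- tail padding (7B); sizeof = 40, alignof = 8
0..1  f  (1B, 1-aligned)
1..8  -- padding (7B)
8..16  mtime  (8B, 8-aligned)
16..56  c  (40B, 8-aligned)
within Info: crc at 16
16 + 16 = 32

32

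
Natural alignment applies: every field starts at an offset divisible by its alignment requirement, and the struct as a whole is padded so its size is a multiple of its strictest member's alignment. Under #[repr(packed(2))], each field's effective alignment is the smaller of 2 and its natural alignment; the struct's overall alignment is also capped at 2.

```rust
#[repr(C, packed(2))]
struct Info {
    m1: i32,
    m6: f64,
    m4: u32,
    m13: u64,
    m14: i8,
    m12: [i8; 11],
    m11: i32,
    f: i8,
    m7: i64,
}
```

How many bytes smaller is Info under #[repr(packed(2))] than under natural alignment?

14

natural layout:
  m1 at 0 (size 4, align 4) → ends 4
  pad 4 to align 8 for m6
  m6 at 8 (size 8, align 8) → ends 16
  m4 at 16 (size 4, align 4) → ends 20
  pad 4 to align 8 for m13
  m13 at 24 (size 8, align 8) → ends 32
  m14 at 32 (size 1, align 1) → ends 33
  m12 at 33 (size 11, align 1) → ends 44
  m11 at 44 (size 4, align 4) → ends 48
  f at 48 (size 1, align 1) → ends 49
  pad 7 to align 8 for m7
  m7 at 56 (size 8, align 8) → ends 64
  total 64 bytes, alignment 8
packed(2) layout:
  m1 at 0 (size 4, align 2) → ends 4
  m6 at 4 (size 8, align 2) → ends 12
  m4 at 12 (size 4, align 2) → ends 16
  m13 at 16 (size 8, align 2) → ends 24
  m14 at 24 (size 1, align 1) → ends 25
  m12 at 25 (size 11, align 1) → ends 36
  m11 at 36 (size 4, align 2) → ends 40
  f at 40 (size 1, align 1) → ends 41
  pad 1 to align 2 for m7
  m7 at 42 (size 8, align 2) → ends 50
  total 50 bytes, alignment 2
64 − 50 = 14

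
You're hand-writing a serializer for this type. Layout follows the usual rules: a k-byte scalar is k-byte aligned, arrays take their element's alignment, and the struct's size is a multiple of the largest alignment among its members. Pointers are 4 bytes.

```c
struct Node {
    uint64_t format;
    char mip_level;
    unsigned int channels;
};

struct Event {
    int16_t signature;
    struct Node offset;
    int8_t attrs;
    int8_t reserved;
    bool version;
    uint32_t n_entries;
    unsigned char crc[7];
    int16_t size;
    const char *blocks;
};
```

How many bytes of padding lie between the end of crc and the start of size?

1

Node: 0..8  format  (8B, 8-aligned); 8..9  mip_level  (1B, 1-aligned); 9..12  -- padding (3B); 12..16  channels  (4B, 4-aligned); sizeof = 16, alignof = 8
0..2  signature  (2B, 2-aligned)
2..8  -- padding (6B)
8..24  offset  (16B, 8-aligned)
24..25  attrs  (1B, 1-aligned)
25..26  reserved  (1B, 1-aligned)
26..27  version  (1B, 1-aligned)
27..28  -- padding (1B)
28..32  n_entries  (4B, 4-aligned)
32..39  crc  (7B, 1-aligned)
39..40  -- padding (1B)
40..42  size  (2B, 2-aligned)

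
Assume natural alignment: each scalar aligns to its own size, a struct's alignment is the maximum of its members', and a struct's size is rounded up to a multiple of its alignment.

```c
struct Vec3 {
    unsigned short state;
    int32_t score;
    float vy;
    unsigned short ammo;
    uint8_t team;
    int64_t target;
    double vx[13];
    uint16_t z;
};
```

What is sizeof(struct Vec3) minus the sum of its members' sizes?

9

state at 0 (size 2, align 2) → ends 2
pad 2 to align 4 for score
score at 4 (size 4, align 4) → ends 8
vy at 8 (size 4, align 4) → ends 12
ammo at 12 (size 2, align 2) → ends 14
team at 14 (size 1, align 1) → ends 15
pad 1 to align 8 for target
target at 16 (size 8, align 8) → ends 24
vx at 24 (size 104, align 8) → ends 128
z at 128 (size 2, align 2) → ends 130
tail pad 6 to reach multiple of 8
total 136 bytes, alignment 8
data bytes 127, size 136 → padding 9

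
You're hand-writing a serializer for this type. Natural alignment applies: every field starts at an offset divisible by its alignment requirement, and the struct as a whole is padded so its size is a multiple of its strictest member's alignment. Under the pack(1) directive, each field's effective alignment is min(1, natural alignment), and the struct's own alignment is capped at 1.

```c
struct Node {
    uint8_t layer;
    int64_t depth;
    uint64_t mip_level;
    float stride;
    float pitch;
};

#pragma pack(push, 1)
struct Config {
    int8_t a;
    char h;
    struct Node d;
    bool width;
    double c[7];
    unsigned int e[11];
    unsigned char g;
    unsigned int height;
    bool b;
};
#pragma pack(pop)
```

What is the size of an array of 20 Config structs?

Node: @0: layer [1B, align 1] → 1; +7 pad (align 8); @8: depth [8B, align 8] → 16; @16: mip_level [8B, align 8] → 24; @24: stride [4B, align 4] → 28; @28: pitch [4B, align 4] → 32; size 32, align 8
@0: a [1B, align 1] → 1
@1: h [1B, align 1] → 2
@2: d [32B, align 1] → 34
@34: width [1B, align 1] → 35
@35: c [56B, align 1] → 91
@91: e [44B, align 1] → 135
@135: g [1B, align 1] → 136
@136: height [4B, align 1] → 140
@140: b [1B, align 1] → 141
size 141, align 1
array of 20: 20 × 141 = 2820

2820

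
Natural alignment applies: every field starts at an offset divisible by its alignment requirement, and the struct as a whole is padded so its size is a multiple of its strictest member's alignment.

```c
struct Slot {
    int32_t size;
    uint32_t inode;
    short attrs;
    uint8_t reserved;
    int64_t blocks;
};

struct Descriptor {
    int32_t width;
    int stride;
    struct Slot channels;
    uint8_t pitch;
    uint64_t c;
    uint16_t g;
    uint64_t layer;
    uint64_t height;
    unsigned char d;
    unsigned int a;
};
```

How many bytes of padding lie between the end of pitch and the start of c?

Slot: @0: size [4B, align 4] → 4; @4: inode [4B, align 4] → 8; @8: attrs [2B, align 2] → 10; @10: reserved [1B, align 1] → 11; +5 pad (align 8); @16: blocks [8B, align 8] → 24; size 24, align 8
@0: width [4B, align 4] → 4
@4: stride [4B, align 4] → 8
@8: channels [24B, align 8] → 32
@32: pitch [1B, align 1] → 33
+7 pad (align 8)
@40: c [8B, align 8] → 48

7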